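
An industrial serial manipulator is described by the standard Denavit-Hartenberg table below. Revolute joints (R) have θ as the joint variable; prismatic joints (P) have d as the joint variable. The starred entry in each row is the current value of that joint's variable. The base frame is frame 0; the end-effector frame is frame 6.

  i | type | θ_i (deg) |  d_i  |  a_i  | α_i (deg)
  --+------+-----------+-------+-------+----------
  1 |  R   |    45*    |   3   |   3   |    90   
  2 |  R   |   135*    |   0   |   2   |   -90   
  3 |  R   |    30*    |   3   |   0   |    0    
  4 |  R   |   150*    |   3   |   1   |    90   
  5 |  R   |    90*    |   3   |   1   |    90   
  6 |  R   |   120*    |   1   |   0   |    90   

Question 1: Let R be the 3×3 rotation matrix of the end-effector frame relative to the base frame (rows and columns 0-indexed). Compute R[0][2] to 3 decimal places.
End-effector z-axis (col 2 of R) = (-0.7866,-0.0795,-0.6124)
R[0][2] = -0.7866

-0.787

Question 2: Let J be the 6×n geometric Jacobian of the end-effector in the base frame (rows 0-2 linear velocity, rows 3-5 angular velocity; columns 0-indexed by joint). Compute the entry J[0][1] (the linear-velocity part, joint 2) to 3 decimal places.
3.500

axis z_1 = (0.7071,-0.7071,0.0000); lever o_n−o_1 = (-5.6213,-1.3787,-4.9497)
cross product → J_v[:, 1] = (3.5000,3.5000,-4.9497)
J_ω[:, 1] = z_1
entry J[0][1] = 3.5000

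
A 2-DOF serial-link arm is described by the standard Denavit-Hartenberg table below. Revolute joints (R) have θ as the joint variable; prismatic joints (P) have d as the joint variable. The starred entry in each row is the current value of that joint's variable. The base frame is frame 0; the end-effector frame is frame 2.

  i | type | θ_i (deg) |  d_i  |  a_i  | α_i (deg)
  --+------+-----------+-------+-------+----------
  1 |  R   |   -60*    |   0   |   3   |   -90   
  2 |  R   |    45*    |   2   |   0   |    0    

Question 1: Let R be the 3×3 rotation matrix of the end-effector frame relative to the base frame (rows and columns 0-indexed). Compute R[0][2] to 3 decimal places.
0.866

End-effector z-axis (col 2 of R) = (0.8660,0.5000,0.0000)
R[0][2] = 0.8660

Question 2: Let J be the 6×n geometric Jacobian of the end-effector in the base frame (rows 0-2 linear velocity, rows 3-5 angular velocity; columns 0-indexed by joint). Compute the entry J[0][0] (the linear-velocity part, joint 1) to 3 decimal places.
1.598

axis z_0 = ẑ; lever o_n−o_0 = (3.2321,-1.5981,0.0000)
cross product → J_v[:, 0] = (1.5981,3.2321,-0.0000)
J_ω[:, 0] = z_0
entry J[0][0] = 1.5981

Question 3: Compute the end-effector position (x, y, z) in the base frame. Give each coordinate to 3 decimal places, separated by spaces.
after link 1: o_1 = (1.5000, -2.5981, 0.0000)
after link 2: o_2 = (3.2321, -1.5981, 0.0000)

3.232 -1.598 0.000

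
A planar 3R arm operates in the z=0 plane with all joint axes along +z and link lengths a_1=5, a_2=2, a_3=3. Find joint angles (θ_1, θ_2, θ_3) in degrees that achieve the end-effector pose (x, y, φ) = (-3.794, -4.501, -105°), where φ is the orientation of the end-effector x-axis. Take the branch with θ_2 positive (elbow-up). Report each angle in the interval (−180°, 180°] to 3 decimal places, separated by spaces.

wrist centre = target − a_3·(cos φ, sin φ) = (-3.0175, -1.6032)
cos θ_2 = (11.6759−5²−2²)/(2·5·2) = -0.8662; θ_2 = 150.0207° (elbow-up)
β = atan2(-1.6032,-3.0175) = -152.0183°; ψ = atan2(0.9994,3.2676) = 17.0060°
θ_1 = β − ψ = -169.0242°
θ_3 = φ − θ_1 − θ_2 = -85.9964° (wrapped to (-180°,180°])

-169.024 150.021 -85.996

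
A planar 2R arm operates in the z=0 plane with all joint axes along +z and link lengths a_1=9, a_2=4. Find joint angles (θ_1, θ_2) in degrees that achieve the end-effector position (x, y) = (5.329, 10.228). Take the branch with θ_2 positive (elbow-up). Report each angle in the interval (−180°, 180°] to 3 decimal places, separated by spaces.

45.002 59.991

cos θ_2 = (133.0102−9²−4²)/(2·9·4) = 0.5001; θ_2 = 59.9906° (elbow-up)
β = atan2(10.2280,5.3290) = 62.4796°; ψ = atan2(3.4638,11.0006) = 17.4778°
θ_1 = β − ψ = 45.0018°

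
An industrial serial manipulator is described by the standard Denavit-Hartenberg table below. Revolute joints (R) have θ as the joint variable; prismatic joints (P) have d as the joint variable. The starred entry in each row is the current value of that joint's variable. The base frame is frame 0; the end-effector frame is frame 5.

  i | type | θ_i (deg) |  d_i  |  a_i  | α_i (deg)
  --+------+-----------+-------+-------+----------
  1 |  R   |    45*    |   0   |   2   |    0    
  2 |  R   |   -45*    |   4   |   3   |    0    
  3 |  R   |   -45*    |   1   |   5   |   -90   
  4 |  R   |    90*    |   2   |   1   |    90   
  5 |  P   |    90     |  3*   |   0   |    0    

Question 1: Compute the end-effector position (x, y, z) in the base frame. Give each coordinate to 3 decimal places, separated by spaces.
11.485 -2.828 4.000

after link 1: o_1 = (1.4142, 1.4142, 0.0000)
after link 2: o_2 = (4.4142, 1.4142, 4.0000)
after link 3: o_3 = (7.9497, -2.1213, 5.0000)
after link 4: o_4 = (9.3640, -0.7071, 4.0000)
after link 5: o_5 = (11.4853, -2.8284, 4.0000)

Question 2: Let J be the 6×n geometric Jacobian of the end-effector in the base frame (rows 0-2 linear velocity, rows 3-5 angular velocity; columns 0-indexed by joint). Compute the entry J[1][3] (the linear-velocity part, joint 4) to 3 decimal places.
0.707

axis z_3 = (0.7071,0.7071,0.0000); lever o_n−o_3 = (3.5355,-0.7071,-1.0000)
cross product → J_v[:, 3] = (-0.7071,0.7071,-3.0000)
J_ω[:, 3] = z_3
entry J[1][3] = 0.7071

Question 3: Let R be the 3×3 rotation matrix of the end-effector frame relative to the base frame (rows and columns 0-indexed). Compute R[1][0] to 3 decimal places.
0.707

End-effector x-axis (col 0 of R) = (0.7071,0.7071,0.0000)
R[1][0] = 0.7071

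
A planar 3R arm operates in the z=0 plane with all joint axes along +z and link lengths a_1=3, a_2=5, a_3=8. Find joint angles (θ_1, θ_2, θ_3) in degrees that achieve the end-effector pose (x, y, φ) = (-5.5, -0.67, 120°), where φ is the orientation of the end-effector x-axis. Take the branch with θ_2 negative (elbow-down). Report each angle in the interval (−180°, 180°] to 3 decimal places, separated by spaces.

-82.340 -29.993 -127.668

wrist centre = target − a_3·(cos φ, sin φ) = (-1.5000, -7.5982)
cos θ_2 = (59.9827−3²−5²)/(2·3·5) = 0.8661; θ_2 = -29.9926° (elbow-down)
β = atan2(-7.5982,-1.5000) = -101.1675°; ψ = atan2(-2.4994,7.3304) = -18.8277°
θ_1 = β − ψ = -82.3398°
θ_3 = φ − θ_1 − θ_2 = -127.6676° (wrapped to (-180°,180°])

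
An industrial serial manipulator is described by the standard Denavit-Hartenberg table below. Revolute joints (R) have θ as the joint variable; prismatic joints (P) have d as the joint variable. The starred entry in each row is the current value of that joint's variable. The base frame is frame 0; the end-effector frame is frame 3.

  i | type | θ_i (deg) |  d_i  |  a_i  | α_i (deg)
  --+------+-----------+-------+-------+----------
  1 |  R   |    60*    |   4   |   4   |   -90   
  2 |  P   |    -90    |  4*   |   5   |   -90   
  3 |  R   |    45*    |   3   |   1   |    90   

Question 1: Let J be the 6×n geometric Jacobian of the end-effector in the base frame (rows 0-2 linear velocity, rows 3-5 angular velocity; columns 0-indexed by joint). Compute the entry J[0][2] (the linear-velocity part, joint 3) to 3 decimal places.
0.612

axis z_2 = (0.5000,0.8660,-0.0000); lever o_n−o_2 = (2.1124,2.2445,0.7071)
cross product → J_v[:, 2] = (0.6124,-0.3536,-0.7071)
J_ω[:, 2] = z_2
entry J[0][2] = 0.6124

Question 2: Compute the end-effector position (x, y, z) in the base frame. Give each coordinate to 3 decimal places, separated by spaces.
after link 1: o_1 = (2.0000, 3.4641, 4.0000)
after link 2: o_2 = (-1.4641, 5.4641, 9.0000)
after link 3: o_3 = (0.6483, 7.7086, 9.7071)

0.648 7.709 9.707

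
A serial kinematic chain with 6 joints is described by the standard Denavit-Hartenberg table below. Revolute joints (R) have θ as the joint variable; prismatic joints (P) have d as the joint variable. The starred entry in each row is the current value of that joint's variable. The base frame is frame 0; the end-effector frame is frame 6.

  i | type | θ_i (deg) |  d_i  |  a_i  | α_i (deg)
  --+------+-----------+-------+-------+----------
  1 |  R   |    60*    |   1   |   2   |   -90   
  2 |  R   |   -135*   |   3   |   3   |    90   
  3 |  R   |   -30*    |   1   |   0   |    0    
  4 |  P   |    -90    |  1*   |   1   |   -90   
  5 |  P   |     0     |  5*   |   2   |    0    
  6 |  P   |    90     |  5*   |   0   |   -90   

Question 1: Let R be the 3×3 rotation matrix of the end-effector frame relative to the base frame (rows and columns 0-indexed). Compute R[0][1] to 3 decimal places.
End-effector y-axis (col 1 of R) = (-0.1268,0.7803,-0.6124)
R[0][1] = -0.1268

-0.127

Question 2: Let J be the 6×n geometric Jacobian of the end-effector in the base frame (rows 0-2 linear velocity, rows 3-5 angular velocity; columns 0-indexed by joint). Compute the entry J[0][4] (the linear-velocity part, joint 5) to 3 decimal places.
prismatic axis z_4 = (0.1268,-0.7803,0.6124)
J_v[:, 4] = z_4; J_ω[:, 4] = (0,0,0)
entry J[0][4] = 0.1268

0.127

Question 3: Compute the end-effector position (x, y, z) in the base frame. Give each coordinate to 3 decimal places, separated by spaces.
after link 1: o_1 = (1.0000, 1.7321, 1.0000)
after link 2: o_2 = (-2.6587, 1.3949, 3.1213)
after link 3: o_3 = (-3.0123, 0.7826, 2.4142)
after link 4: o_4 = (-2.4391, 0.0434, 1.3536)
after link 5: o_5 = (0.0486, -4.1119, 3.7083)
after link 6: o_6 = (0.6828, -8.0136, 6.7702)

0.683 -8.014 6.770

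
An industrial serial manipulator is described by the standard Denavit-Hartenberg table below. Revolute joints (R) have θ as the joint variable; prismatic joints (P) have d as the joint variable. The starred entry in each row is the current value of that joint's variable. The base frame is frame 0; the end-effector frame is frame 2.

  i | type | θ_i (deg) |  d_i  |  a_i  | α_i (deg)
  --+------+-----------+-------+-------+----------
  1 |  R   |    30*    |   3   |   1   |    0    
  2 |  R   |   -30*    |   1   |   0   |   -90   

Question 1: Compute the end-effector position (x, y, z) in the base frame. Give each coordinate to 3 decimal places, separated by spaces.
after link 1: o_1 = (0.8660, 0.5000, 3.0000)
after link 2: o_2 = (0.8660, 0.5000, 4.0000)

0.866 0.500 4.000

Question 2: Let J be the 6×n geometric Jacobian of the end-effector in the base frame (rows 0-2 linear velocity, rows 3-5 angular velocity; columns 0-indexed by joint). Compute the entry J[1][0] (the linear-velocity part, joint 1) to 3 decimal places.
axis z_0 = ẑ; lever o_n−o_0 = (0.8660,0.5000,4.0000)
cross product → J_v[:, 0] = (-0.5000,0.8660,0.0000)
J_ω[:, 0] = z_0
entry J[1][0] = 0.8660

0.866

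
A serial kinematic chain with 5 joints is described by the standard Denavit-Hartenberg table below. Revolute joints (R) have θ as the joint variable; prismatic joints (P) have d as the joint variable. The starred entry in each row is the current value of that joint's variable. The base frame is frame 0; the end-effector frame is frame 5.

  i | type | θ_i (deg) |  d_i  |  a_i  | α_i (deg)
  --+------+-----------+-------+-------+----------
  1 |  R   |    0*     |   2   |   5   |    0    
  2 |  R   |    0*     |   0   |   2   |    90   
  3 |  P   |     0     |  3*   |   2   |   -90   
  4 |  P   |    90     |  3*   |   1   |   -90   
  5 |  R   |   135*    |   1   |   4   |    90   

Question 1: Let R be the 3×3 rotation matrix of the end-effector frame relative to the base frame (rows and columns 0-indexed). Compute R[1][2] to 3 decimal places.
0.707

End-effector z-axis (col 2 of R) = (-0.0000,0.7071,-0.7071)
R[1][2] = 0.7071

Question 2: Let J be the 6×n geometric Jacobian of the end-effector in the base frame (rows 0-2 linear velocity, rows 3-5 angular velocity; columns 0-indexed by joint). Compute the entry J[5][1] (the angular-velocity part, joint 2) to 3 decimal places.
1.000

axis z_1 = (0.0000,0.0000,1.0000); lever o_n−o_1 = (3.0000,-4.8284,0.1716)
cross product → J_v[:, 1] = (4.8284,3.0000,-0.0000)
J_ω[:, 1] = z_1
entry J[5][1] = 1.0000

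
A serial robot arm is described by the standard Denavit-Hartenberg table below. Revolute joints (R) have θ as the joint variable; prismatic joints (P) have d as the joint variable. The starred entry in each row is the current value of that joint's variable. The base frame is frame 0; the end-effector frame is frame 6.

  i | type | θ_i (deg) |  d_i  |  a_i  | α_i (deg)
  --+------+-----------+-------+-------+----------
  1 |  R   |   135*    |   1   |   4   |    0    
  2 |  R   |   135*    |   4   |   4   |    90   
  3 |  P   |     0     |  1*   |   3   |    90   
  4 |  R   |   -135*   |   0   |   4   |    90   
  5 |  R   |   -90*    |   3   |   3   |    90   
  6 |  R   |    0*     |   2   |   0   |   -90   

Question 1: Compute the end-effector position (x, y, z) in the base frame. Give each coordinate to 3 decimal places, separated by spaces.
after link 1: o_1 = (-2.8284, 2.8284, 1.0000)
after link 2: o_2 = (-2.8284, -1.1716, 5.0000)
after link 3: o_3 = (-3.8284, -4.1716, 5.0000)
after link 4: o_4 = (-1.0000, -1.3431, 5.0000)
after link 5: o_5 = (-3.1213, 0.7782, 8.0000)
after link 6: o_6 = (-4.5355, -0.6360, 8.0000)

-4.536 -0.636 8.000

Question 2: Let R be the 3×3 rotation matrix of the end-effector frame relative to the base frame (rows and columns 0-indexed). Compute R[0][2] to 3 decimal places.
End-effector z-axis (col 2 of R) = (-0.7071,0.7071,0.0000)
R[0][2] = -0.7071

-0.707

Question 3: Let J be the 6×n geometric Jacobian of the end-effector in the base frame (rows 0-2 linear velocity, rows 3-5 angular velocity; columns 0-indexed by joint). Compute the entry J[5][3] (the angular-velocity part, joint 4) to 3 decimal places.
-1.000

axis z_3 = (-0.0000,0.0000,-1.0000); lever o_n−o_3 = (-0.7071,3.5355,3.0000)
cross product → J_v[:, 3] = (3.5355,0.7071,-0.0000)
J_ω[:, 3] = z_3
entry J[5][3] = -1.0000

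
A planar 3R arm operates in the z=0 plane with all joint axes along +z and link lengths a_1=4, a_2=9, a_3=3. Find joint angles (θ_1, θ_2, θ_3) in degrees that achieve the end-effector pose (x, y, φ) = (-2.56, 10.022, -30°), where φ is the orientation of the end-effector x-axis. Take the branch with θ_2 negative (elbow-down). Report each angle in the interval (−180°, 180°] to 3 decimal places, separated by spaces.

wrist centre = target − a_3·(cos φ, sin φ) = (-5.1581, 11.5220)
cos θ_2 = (159.3622−4²−9²)/(2·4·9) = 0.8661; θ_2 = -29.9866° (elbow-down)
β = atan2(11.5220,-5.1581) = 114.1167°; ψ = atan2(-4.4982,11.7953) = -20.8746°
θ_1 = β − ψ = 134.9913°
θ_3 = φ − θ_1 − θ_2 = -135.0047° (wrapped to (-180°,180°])

134.991 -29.987 -135.005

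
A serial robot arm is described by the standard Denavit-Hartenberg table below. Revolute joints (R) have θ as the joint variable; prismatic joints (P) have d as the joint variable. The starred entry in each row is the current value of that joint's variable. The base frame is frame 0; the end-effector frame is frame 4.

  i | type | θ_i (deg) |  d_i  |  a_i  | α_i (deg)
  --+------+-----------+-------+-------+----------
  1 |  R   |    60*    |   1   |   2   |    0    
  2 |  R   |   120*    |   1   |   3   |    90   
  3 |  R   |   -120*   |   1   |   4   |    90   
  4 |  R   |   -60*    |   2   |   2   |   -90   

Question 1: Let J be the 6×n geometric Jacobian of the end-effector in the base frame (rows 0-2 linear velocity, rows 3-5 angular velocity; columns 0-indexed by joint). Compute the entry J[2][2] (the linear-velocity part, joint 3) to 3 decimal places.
-4.232

axis z_2 = (0.0000,1.0000,0.0000); lever o_n−o_2 = (4.2321,-0.7321,-3.3301)
cross product → J_v[:, 2] = (-3.3301,0.0000,-4.2321)
J_ω[:, 2] = z_2
entry J[2][2] = -4.2321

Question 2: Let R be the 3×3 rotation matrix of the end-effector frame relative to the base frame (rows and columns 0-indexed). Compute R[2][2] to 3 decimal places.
End-effector z-axis (col 2 of R) = (0.4330,0.5000,-0.7500)
R[2][2] = -0.7500

-0.750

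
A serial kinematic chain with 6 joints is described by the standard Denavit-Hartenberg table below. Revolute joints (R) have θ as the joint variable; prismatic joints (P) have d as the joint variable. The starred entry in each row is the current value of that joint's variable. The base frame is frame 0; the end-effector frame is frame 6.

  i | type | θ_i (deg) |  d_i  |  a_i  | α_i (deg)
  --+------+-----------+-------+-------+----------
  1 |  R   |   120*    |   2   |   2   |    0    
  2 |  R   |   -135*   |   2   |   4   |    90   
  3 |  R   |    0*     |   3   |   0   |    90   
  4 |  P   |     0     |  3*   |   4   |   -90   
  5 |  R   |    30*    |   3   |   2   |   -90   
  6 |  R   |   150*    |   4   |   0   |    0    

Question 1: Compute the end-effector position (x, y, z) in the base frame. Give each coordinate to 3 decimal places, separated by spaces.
after link 1: o_1 = (-1.0000, 1.7321, 2.0000)
after link 2: o_2 = (2.8637, 0.6968, 4.0000)
after link 3: o_3 = (2.0872, -2.2010, 4.0000)
after link 4: o_4 = (5.9509, -3.2363, 1.0000)
after link 5: o_5 = (6.8475, -6.5823, 2.0000)
after link 6: o_6 = (4.9157, -6.0647, 5.4641)

4.916 -6.065 5.464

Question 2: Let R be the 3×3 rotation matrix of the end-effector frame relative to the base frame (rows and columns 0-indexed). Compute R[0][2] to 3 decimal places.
-0.483

End-effector z-axis (col 2 of R) = (-0.4830,0.1294,0.8660)
R[0][2] = -0.4830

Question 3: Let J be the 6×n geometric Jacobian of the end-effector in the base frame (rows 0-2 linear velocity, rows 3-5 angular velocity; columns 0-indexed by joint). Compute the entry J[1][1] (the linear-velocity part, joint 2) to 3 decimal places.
5.916

axis z_1 = (0.0000,0.0000,1.0000); lever o_n−o_1 = (5.9157,-7.7968,3.4641)
cross product → J_v[:, 1] = (7.7968,5.9157,-0.0000)
J_ω[:, 1] = z_1
entry J[1][1] = 5.9157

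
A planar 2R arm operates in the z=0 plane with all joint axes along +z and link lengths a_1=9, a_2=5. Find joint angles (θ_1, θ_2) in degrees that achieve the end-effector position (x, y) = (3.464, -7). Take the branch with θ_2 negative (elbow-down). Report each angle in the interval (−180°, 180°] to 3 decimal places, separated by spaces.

cos θ_2 = (60.9993−9²−5²)/(2·9·5) = -0.5000; θ_2 = -120.0005° (elbow-down)
β = atan2(-7.0000,3.4640) = -63.6712°; ψ = atan2(-4.3301,6.5000) = -33.6705°
θ_1 = β − ψ = -30.0006°

-30.001 -120.001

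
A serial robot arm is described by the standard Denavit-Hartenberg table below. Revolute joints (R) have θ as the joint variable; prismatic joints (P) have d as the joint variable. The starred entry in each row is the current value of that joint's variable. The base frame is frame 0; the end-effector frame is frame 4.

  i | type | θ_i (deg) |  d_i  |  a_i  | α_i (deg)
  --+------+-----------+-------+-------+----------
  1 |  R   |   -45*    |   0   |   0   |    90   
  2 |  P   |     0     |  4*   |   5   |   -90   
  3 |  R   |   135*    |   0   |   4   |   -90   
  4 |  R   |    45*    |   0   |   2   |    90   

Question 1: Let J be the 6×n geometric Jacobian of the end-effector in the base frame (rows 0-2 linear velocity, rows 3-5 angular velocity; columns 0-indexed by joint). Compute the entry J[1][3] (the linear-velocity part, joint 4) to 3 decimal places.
axis z_3 = (-1.0000,0.0000,0.0000); lever o_n−o_3 = (-0.0000,1.4142,-1.4142)
cross product → J_v[:, 3] = (-0.0000,-1.4142,-1.4142)
J_ω[:, 3] = z_3
entry J[1][3] = -1.4142

-1.414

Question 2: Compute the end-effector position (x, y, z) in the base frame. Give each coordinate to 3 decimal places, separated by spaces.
0.707 -0.950 -1.414

after link 1: o_1 = (0.0000, 0.0000, 0.0000)
after link 2: o_2 = (0.7071, -6.3640, 0.0000)
after link 3: o_3 = (0.7071, -2.3640, 0.0000)
after link 4: o_4 = (0.7071, -0.9497, -1.4142)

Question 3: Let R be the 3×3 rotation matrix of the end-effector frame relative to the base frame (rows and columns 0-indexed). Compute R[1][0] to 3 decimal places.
End-effector x-axis (col 0 of R) = (-0.0000,0.7071,-0.7071)
R[1][0] = 0.7071

0.707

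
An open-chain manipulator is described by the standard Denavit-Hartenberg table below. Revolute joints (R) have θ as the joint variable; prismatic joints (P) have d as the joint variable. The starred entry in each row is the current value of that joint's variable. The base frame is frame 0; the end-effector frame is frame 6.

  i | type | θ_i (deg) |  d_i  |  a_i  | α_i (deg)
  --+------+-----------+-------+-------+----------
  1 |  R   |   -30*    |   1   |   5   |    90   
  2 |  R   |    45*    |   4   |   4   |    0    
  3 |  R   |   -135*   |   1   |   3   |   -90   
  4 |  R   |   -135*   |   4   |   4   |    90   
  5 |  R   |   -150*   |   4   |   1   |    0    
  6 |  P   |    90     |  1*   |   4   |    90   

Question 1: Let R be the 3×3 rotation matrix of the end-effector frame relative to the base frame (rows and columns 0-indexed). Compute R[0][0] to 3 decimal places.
-0.927

End-effector x-axis (col 0 of R) = (-0.9268,0.1268,0.3536)
R[0][0] = -0.9268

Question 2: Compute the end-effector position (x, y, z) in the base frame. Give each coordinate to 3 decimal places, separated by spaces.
after link 1: o_1 = (4.3301, -2.5000, 1.0000)
after link 2: o_2 = (4.7796, -7.3783, 3.8284)
after link 3: o_3 = (4.2796, -8.2443, 0.8284)
after link 4: o_4 = (6.3295, -12.6938, 3.6569)
after link 5: o_5 = (7.6169, -9.4640, 5.8729)
after link 6: o_6 = (4.2633, -8.3443, 7.9942)

4.263 -8.344 7.994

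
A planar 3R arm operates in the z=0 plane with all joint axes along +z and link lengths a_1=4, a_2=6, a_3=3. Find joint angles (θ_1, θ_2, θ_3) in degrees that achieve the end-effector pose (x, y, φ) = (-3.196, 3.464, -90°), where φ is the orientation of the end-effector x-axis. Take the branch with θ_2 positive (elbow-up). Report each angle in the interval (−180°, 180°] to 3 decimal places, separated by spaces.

59.997 90.003 120.000

wrist centre = target − a_3·(cos φ, sin φ) = (-3.1960, 6.4640)
cos θ_2 = (51.9977−4²−6²)/(2·4·6) = -0.0000; θ_2 = 90.0027° (elbow-up)
β = atan2(6.4640,-3.1960) = 116.3092°; ψ = atan2(6.0000,3.9997) = 56.3118°
θ_1 = β − ψ = 59.9974°
θ_3 = φ − θ_1 − θ_2 = 119.9999° (wrapped to (-180°,180°])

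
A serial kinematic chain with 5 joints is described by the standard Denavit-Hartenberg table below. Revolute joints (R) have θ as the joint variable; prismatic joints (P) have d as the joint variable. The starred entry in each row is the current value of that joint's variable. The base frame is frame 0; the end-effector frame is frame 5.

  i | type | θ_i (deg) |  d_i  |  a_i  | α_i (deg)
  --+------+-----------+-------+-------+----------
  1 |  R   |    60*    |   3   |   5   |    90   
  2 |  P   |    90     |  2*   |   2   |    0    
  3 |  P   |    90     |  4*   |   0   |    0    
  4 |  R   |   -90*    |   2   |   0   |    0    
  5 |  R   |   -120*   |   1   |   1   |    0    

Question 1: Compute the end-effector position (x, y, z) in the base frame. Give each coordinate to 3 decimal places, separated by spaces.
10.727 0.580 4.500

after link 1: o_1 = (2.5000, 4.3301, 3.0000)
after link 2: o_2 = (4.2321, 3.3301, 5.0000)
after link 3: o_3 = (7.6962, 1.3301, 5.0000)
after link 4: o_4 = (9.4282, 0.3301, 5.0000)
after link 5: o_5 = (10.7272, 0.5801, 4.5000)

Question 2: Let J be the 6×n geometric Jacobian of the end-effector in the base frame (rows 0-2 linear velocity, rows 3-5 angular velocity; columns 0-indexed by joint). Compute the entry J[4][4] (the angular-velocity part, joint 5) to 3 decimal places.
-0.500

axis z_4 = (0.8660,-0.5000,0.0000); lever o_n−o_4 = (1.2990,0.2500,-0.5000)
cross product → J_v[:, 4] = (0.2500,0.4330,0.8660)
J_ω[:, 4] = z_4
entry J[4][4] = -0.5000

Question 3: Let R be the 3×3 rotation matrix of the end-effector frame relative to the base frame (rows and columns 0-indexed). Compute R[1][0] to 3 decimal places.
End-effector x-axis (col 0 of R) = (0.4330,0.7500,-0.5000)
R[1][0] = 0.7500

0.750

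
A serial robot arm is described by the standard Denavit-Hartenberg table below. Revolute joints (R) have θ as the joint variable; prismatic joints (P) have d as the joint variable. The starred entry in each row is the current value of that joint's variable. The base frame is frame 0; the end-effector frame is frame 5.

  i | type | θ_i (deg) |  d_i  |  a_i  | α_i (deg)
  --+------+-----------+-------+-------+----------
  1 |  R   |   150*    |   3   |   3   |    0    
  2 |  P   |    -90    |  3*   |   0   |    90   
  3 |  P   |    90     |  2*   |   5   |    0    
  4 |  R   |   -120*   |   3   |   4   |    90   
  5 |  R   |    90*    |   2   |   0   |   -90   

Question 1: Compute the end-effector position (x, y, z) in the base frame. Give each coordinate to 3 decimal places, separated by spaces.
after link 1: o_1 = (-2.5981, 1.5000, 3.0000)
after link 2: o_2 = (-2.5981, 1.5000, 6.0000)
after link 3: o_3 = (-0.8660, 0.5000, 11.0000)
after link 4: o_4 = (3.4641, 2.0000, 9.0000)
after link 5: o_5 = (2.9641, 1.1340, 7.2679)

2.964 1.134 7.268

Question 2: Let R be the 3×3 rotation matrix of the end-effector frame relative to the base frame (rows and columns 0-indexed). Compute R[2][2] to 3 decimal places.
0.500

End-effector z-axis (col 2 of R) = (-0.4330,-0.7500,0.5000)
R[2][2] = 0.5000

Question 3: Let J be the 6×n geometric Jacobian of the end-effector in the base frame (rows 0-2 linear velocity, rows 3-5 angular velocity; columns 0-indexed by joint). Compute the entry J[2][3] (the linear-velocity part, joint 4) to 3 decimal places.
axis z_3 = (0.8660,-0.5000,0.0000); lever o_n−o_3 = (3.8301,0.6340,-3.7321)
cross product → J_v[:, 3] = (1.8660,3.2321,2.4641)
J_ω[:, 3] = z_3
entry J[2][3] = 2.4641

2.464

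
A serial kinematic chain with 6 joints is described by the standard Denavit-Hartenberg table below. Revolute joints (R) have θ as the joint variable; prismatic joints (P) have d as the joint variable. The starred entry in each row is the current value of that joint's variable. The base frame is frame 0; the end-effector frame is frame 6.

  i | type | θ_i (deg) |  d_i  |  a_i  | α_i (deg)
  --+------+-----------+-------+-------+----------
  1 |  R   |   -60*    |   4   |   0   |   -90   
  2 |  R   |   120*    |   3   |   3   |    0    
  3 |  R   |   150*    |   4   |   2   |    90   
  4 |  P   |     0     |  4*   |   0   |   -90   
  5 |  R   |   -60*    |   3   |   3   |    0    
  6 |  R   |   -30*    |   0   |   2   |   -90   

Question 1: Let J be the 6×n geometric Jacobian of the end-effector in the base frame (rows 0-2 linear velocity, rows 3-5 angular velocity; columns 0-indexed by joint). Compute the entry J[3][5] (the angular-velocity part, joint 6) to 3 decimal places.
0.866

axis z_5 = (0.8660,0.5000,0.0000); lever o_n−o_5 = (-1.0000,1.7321,0.0000)
cross product → J_v[:, 5] = (-0.0000,-0.0000,2.0000)
J_ω[:, 5] = z_5
entry J[3][5] = 0.8660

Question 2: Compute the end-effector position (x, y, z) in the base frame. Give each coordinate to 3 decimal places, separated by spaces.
after link 1: o_1 = (0.0000, 0.0000, 4.0000)
after link 2: o_2 = (1.8481, 2.7990, 1.4019)
after link 3: o_3 = (5.3122, 4.7990, 3.4019)
after link 4: o_4 = (3.3122, 8.2631, 3.4019)
after link 5: o_5 = (4.6112, 12.0131, 4.9019)
after link 6: o_6 = (3.6112, 13.7452, 4.9019)

3.611 13.745 4.902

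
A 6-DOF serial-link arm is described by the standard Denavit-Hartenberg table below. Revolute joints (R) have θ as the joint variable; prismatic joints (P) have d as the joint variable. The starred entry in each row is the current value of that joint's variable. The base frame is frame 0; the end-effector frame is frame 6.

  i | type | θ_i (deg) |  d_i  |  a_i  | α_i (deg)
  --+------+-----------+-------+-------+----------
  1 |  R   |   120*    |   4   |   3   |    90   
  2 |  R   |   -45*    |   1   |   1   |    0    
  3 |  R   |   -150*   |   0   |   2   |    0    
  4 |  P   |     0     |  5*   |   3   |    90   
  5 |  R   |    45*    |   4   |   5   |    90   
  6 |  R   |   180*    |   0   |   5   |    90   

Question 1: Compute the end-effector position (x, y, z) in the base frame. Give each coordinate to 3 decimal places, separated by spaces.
5.240 2.924 8.451

after link 1: o_1 = (-1.5000, 2.5981, 4.0000)
after link 2: o_2 = (-0.9875, 3.7104, 3.2929)
after link 3: o_3 = (-0.0216, 2.0374, 3.8105)
after link 4: o_4 = (5.7574, 2.0279, 4.5870)
after link 5: o_5 = (10.0092, 1.7347, 9.3658)
after link 6: o_6 = (5.2398, 2.9244, 8.4507)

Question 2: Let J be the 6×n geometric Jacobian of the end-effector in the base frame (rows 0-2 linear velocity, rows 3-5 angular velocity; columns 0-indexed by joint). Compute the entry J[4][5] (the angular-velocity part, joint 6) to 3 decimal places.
axis z_5 = (-0.2709,-0.9451,0.1830); lever o_n−o_5 = (-4.7694,1.1898,-0.9151)
cross product → J_v[:, 5] = (0.6470,-1.1207,-4.8296)
J_ω[:, 5] = z_5
entry J[4][5] = -0.9451

-0.945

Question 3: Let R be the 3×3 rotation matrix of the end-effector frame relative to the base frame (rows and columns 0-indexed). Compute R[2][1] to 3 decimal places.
End-effector y-axis (col 1 of R) = (-0.2709,-0.9451,0.1830)
R[2][1] = 0.1830

0.183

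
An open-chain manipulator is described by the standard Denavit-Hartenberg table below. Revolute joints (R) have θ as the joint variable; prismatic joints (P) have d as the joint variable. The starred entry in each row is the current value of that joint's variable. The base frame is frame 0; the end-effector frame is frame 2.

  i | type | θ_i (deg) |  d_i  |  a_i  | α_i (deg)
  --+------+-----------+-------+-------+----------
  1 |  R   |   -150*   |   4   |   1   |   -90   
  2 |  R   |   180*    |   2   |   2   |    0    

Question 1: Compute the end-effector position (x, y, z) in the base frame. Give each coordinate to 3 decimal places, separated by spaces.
after link 1: o_1 = (-0.8660, -0.5000, 4.0000)
after link 2: o_2 = (1.8660, -1.2321, 4.0000)

1.866 -1.232 4.000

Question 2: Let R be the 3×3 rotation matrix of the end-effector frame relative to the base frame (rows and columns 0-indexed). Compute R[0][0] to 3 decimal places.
0.866

End-effector x-axis (col 0 of R) = (0.8660,0.5000,-0.0000)
R[0][0] = 0.8660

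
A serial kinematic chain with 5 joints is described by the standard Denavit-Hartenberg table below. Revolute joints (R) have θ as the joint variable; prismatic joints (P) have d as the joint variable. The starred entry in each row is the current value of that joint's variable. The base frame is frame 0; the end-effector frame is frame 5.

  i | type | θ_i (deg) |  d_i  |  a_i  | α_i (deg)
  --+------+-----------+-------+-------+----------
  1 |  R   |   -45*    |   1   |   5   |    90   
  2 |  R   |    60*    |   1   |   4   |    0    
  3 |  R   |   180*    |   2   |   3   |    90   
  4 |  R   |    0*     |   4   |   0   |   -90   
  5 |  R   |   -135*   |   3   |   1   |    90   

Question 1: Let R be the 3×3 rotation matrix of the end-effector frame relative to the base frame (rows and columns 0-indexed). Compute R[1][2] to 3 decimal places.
-0.683

End-effector z-axis (col 2 of R) = (0.6830,-0.6830,0.2588)
R[1][2] = -0.6830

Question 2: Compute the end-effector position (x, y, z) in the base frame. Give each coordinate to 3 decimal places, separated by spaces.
after link 1: o_1 = (3.5355, -3.5355, 1.0000)
after link 2: o_2 = (4.2426, -5.6569, 4.4641)
after link 3: o_3 = (1.7678, -6.0104, 1.8660)
after link 4: o_4 = (-0.6817, -3.5609, 3.8660)
after link 5: o_5 = (-2.9861, -5.4992, 4.8320)

-2.986 -5.499 4.832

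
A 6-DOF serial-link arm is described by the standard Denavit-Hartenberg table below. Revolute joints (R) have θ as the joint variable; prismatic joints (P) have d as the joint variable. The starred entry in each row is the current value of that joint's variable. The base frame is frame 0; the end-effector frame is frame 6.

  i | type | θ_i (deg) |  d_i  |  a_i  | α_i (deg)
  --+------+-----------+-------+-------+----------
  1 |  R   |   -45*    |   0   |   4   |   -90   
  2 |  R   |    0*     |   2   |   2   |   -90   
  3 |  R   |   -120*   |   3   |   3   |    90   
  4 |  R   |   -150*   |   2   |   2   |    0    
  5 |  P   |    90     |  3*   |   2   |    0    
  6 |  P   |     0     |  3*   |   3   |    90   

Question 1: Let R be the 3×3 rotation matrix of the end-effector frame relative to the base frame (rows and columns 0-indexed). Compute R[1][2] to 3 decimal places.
-0.837

End-effector z-axis (col 2 of R) = (-0.2241,-0.8365,0.5000)
R[1][2] = -0.8365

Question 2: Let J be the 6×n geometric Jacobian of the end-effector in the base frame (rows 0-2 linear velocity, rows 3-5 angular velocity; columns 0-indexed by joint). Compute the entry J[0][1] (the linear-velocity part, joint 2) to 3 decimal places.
axis z_1 = (0.7071,0.7071,0.0000); lever o_n−o_1 = (-3.9238,5.7101,2.3301)
cross product → J_v[:, 1] = (1.6476,-1.6476,6.8122)
J_ω[:, 1] = z_1
entry J[0][1] = 1.6476

1.648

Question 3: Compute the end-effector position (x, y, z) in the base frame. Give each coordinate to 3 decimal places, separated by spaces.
-1.095 2.882 2.330

after link 1: o_1 = (2.8284, -2.8284, 0.0000)
after link 2: o_2 = (5.6569, -2.8284, 0.0000)
after link 3: o_3 = (6.4333, 0.0694, -3.0000)
after link 4: o_4 = (4.0532, -1.0860, -2.0000)
after link 5: o_5 = (1.4142, 0.6563, -0.2679)
after link 6: o_6 = (-1.0953, 2.8817, 2.3301)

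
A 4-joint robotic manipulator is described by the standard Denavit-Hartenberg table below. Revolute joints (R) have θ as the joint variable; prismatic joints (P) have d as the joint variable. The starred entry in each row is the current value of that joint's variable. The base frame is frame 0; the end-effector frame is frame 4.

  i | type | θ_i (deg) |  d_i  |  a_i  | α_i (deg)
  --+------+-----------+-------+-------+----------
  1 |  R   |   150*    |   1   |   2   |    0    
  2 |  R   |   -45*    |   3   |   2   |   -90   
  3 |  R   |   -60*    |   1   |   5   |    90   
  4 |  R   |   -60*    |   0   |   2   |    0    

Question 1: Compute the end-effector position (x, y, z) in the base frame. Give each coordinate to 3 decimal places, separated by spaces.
after link 1: o_1 = (-1.7321, 1.0000, 1.0000)
after link 2: o_2 = (-2.2497, 2.9319, 4.0000)
after link 3: o_3 = (-3.8627, 5.0878, 8.3301)
after link 4: o_4 = (-2.3190, 6.0191, 9.1962)

-2.319 6.019 9.196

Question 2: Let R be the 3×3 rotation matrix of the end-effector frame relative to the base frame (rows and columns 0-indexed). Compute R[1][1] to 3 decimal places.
End-effector y-axis (col 1 of R) = (-0.5950,0.2888,0.7500)
R[1][1] = 0.2888

0.289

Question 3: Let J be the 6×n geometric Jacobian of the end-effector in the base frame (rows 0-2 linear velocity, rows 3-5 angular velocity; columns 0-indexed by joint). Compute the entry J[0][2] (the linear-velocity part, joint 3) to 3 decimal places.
-1.345

axis z_2 = (-0.9659,-0.2588,0.0000); lever o_n−o_2 = (-0.0694,3.0872,5.1962)
cross product → J_v[:, 2] = (-1.3449,5.0191,-3.0000)
J_ω[:, 2] = z_2
entry J[0][2] = -1.3449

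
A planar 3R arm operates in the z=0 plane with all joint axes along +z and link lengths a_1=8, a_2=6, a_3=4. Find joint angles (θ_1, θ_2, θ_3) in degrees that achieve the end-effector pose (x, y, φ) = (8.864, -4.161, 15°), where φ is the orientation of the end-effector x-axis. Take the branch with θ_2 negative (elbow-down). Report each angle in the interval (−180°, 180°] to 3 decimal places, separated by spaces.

0.000 -119.997 134.997

wrist centre = target − a_3·(cos φ, sin φ) = (5.0003, -5.1963)
cos θ_2 = (52.0043−8²−6²)/(2·8·6) = -0.5000; θ_2 = -119.9971° (elbow-down)
β = atan2(-5.1963,5.0003) = -46.1011°; ψ = atan2(-5.1963,5.0003) = -46.1014°
θ_1 = β − ψ = 0.0003°
θ_3 = φ − θ_1 − θ_2 = 134.9967° (wrapped to (-180°,180°])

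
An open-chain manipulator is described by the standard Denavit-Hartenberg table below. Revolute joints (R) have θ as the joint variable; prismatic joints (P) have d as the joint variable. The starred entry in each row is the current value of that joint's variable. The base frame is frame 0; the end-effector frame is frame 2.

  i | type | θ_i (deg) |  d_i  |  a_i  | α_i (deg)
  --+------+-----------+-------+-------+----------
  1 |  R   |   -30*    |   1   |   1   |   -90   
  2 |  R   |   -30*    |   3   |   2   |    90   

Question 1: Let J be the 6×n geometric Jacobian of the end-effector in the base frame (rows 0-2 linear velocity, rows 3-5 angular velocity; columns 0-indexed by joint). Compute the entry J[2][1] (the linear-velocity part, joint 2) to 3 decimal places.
axis z_1 = (0.5000,0.8660,0.0000); lever o_n−o_1 = (3.0000,1.7321,1.0000)
cross product → J_v[:, 1] = (0.8660,-0.5000,-1.7321)
J_ω[:, 1] = z_1
entry J[2][1] = -1.7321

-1.732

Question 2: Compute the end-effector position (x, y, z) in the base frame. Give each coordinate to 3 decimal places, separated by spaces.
3.866 1.232 2.000

after link 1: o_1 = (0.8660, -0.5000, 1.0000)
after link 2: o_2 = (3.8660, 1.2321, 2.0000)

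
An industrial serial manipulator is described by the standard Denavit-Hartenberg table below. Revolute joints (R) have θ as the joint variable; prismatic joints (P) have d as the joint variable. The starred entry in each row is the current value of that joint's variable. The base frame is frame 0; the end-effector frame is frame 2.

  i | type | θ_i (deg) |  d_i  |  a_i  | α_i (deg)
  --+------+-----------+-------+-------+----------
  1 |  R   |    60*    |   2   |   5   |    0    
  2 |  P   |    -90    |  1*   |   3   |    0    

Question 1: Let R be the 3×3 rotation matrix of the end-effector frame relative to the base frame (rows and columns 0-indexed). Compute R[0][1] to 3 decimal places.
0.500

End-effector y-axis (col 1 of R) = (0.5000,0.8660,0.0000)
R[0][1] = 0.5000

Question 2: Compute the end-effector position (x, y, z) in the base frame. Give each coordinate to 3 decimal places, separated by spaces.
after link 1: o_1 = (2.5000, 4.3301, 2.0000)
after link 2: o_2 = (5.0981, 2.8301, 3.0000)

5.098 2.830 3.000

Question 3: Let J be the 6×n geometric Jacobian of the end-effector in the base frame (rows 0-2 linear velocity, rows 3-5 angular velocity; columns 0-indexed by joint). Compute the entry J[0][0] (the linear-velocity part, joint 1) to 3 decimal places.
-2.830

axis z_0 = ẑ; lever o_n−o_0 = (5.0981,2.8301,3.0000)
cross product → J_v[:, 0] = (-2.8301,5.0981,0.0000)
J_ω[:, 0] = z_0
entry J[0][0] = -2.8301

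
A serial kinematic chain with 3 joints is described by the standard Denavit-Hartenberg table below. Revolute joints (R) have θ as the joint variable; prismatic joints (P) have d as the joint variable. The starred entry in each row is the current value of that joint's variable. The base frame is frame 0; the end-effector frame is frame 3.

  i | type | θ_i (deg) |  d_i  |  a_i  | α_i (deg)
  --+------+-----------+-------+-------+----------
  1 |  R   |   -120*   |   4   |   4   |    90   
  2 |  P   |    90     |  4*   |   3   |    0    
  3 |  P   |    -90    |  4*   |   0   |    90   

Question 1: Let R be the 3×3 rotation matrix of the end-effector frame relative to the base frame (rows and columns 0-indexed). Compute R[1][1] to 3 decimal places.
End-effector y-axis (col 1 of R) = (-0.8660,0.5000,0.0000)
R[1][1] = 0.5000

0.500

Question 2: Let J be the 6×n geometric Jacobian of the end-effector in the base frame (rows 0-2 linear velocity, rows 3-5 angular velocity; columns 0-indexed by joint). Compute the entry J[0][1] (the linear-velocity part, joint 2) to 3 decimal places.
prismatic axis z_1 = (-0.8660,0.5000,0.0000)
J_v[:, 1] = z_1; J_ω[:, 1] = (0,0,0)
entry J[0][1] = -0.8660

-0.866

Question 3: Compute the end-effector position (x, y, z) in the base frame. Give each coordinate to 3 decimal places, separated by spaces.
after link 1: o_1 = (-2.0000, -3.4641, 4.0000)
after link 2: o_2 = (-5.4641, -1.4641, 7.0000)
after link 3: o_3 = (-8.9282, 0.5359, 7.0000)

-8.928 0.536 7.000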